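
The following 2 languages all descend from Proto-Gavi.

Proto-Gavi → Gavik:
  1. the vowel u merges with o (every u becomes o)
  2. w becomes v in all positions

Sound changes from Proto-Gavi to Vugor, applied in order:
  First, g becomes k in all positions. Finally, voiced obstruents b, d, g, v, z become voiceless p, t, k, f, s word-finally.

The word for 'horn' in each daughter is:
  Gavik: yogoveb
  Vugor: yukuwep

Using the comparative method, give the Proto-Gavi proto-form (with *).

Position 5: Gavik has v, Vugor has w. Vugor preserves w here (none of its changes turn any other segment into w), so the proto-segment is *w.
Position 2: Gavik has o, Vugor has u. Vugor preserves u here (none of its changes turn any other segment into u), so the proto-segment is *u.
Position 4: Gavik has o, Vugor has u. Vugor preserves u here (none of its changes turn any other segment into u), so the proto-segment is *u.
This points to *yuguweb. Verify forward in each daughter:
Gavik: *yuguweb > yogoweb > yogoveb  (by vowel merger, unconditioned shift)
Vugor: *yuguweb > yukuweb > yukuwep  (by unconditioned shift, final devoicing)
Only *yuguweb yields all of Gavik yogoveb, Vugor yukuwep.

*yuguweb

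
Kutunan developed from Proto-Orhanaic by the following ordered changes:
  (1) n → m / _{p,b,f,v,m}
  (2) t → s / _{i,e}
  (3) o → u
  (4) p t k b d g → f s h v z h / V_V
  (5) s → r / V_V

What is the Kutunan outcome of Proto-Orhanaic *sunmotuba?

Kutunan: *sunmotuba > summotuba > summutuba > summusuva > summuruva  (by nasal place assimilation, vowel merger, intervocalic lenition, rhotacism)

summuruva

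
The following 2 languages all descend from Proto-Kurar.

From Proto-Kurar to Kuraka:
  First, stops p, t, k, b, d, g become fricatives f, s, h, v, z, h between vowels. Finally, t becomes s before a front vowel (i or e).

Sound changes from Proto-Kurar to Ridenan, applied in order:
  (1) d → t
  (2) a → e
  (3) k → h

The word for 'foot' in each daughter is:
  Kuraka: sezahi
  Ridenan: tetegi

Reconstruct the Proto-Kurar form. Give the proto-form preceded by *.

*tedagi

Position 3: Kuraka has z, Ridenan has t. Taking the neighbouring segments as reconstructed: Kuraka z could go back to *d or *z; Ridenan t could go back to *t or *d — the one source consistent with every daughter is *d.
Position 1: Kuraka has s, Ridenan has t. Taking the neighbouring segments as reconstructed: Kuraka s could go back to *t or *s; Ridenan t could go back to *t or *d — the one source consistent with every daughter is *t.
Position 4: Kuraka has a, Ridenan has e. Kuraka preserves a here (none of its changes turn any other segment into a), so the proto-segment is *a.
Verify the candidate proto-form against each daughter:
Kuraka: *tedagi > tezahi > sezahi  (by intervocalic lenition, palatalisation)
Ridenan: *tedagi > tetagi > tetegi  (by unconditioned shift, vowel merger)
*tedagi is the unique common source.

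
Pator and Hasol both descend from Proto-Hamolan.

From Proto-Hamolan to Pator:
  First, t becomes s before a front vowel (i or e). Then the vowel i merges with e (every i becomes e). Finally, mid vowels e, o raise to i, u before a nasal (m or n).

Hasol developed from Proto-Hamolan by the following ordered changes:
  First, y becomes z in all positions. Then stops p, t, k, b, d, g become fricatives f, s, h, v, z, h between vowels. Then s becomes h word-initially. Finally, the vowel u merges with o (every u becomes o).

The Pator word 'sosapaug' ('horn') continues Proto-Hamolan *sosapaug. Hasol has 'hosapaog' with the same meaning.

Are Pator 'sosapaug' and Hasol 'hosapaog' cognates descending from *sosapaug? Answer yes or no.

Derive the expected Hasol reflex of *sosapaug:
Hasol: *sosapaug
  sosapaug (rule 1 does not apply)
  sosapaug → sosafaug   [intervocalic lenition]
  sosafaug → hosafaug   [debuccalisation]
  hosafaug → hosafaog   [vowel merger]
  giving Hasol hosafaog.
The regular Hasol reflex would be 'hosafaog', but the attested form is 'hosapaog'. The correspondence is irregular, so they are not cognates (the Hasol form has a different source).

no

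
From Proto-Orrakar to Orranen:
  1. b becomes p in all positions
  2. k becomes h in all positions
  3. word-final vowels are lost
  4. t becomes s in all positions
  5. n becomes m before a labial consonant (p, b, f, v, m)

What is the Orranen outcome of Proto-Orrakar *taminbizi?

samimpiz

Orranen: *taminbizi
  taminbizi → taminpizi   [unconditioned shift]
  taminpizi (rule 2 does not apply)
  taminpizi → taminpiz   [apocope]
  taminpiz → saminpiz   [unconditioned shift]
  saminpiz → samimpiz   [nasal place assimilation]
  giving Orranen samimpiz.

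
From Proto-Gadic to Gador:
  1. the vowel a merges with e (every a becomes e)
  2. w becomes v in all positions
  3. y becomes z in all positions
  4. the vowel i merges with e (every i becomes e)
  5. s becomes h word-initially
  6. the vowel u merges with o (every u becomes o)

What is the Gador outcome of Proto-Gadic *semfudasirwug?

hemfodeservog

Gador: *semfudasirwug > semfudesirwug > semfudesirvug > semfudeservug > hemfudeservug > hemfodeservog  (by vowel merger, unconditioned shift, vowel merger, debuccalisation, vowel merger)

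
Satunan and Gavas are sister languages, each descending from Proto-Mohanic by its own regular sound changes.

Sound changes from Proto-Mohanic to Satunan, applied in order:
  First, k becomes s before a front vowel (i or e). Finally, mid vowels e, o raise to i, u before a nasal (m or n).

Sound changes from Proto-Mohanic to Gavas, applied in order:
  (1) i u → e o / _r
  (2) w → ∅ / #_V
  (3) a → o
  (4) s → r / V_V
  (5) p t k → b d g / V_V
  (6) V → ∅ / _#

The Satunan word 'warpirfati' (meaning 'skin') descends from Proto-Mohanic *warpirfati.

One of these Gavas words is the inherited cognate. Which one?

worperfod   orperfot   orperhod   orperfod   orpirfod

orperfod

Gavas: *warpirfati
  warpirfati → warperfati   [pre-rhotic lowering]
  warperfati → arperfati   [glide loss]
  arperfati → orperfoti   [vowel merger]
  orperfoti (rule 4 does not apply)
  orperfoti → orperfodi   [intervocalic voicing]
  orperfodi → orperfod   [apocope]
  giving Gavas orperfod.
Among the options, 'orperfod' alone shows every Gavas change applied in order.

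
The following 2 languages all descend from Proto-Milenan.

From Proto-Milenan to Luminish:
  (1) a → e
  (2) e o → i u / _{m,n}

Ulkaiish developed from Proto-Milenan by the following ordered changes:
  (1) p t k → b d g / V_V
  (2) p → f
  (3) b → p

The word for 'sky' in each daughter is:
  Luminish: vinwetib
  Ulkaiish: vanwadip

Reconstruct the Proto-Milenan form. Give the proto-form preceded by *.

*vanwatib

Position 2: Luminish has i, Ulkaiish has a. Ulkaiish preserves a here (none of its changes turn any other segment into a), so the proto-segment is *a.
Position 6: Luminish has t, Ulkaiish has d. Luminish preserves t here (none of its changes turn any other segment into t), so the proto-segment is *t.
This points to *vanwatib. Verify forward in each daughter:
Luminish: *vanwatib > venwetib > vinwetib  (by vowel merger, pre-nasal raising)
Ulkaiish: *vanwatib
  vanwatib → vanwadib   [intervocalic voicing]
  vanwadib (rule 2 does not apply)
  vanwadib → vanwadip   [unconditioned shift]
  giving Ulkaiish vanwadip.
No other proto-form is consistent with every reflex, so the reconstruction is *vanwatib.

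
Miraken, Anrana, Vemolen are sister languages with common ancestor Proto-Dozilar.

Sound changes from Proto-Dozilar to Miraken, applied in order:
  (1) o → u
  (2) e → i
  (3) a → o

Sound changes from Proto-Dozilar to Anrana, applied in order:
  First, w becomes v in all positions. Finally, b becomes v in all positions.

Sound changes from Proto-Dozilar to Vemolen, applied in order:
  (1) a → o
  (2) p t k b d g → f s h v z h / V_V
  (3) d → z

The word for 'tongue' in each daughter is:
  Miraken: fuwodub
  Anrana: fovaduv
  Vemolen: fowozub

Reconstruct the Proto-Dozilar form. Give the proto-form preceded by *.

*fowadub

Position 5: Miraken has d, Anrana has d, Vemolen has z. Miraken preserves d here (none of its changes turn any other segment into d), so the proto-segment is *d.
Position 4: Miraken has o, Anrana has a, Vemolen has o. Anrana preserves a here (none of its changes turn any other segment into a), so the proto-segment is *a.
Position 2: Miraken has u, Anrana has o, Vemolen has o. Anrana preserves o here (none of its changes turn any other segment into o), so the proto-segment is *o.
This points to *fowadub. Verify forward in each daughter:
Miraken: *fowadub > fuwadub > fuwodub  (by vowel merger, vowel merger)
Anrana: start from *fowadub.
  rule 1 (unconditioned shift): fowadub → fovadub
  rule 2 (unconditioned shift): fovadub → fovaduv
  ⇒ Anrana fovaduv
Vemolen: *fowadub
  fowadub → fowodub   [vowel merger]
  fowodub → fowozub   [intervocalic lenition]
  fowozub (rule 3 does not apply)
  giving Vemolen fowozub.
*fowadub is the unique common source.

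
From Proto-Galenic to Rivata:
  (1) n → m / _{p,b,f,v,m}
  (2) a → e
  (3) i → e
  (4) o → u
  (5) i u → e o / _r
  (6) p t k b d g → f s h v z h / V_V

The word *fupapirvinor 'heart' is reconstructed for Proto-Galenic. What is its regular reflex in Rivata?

Rivata: *fupapirvinor
  fupapirvinor (rule 1 does not apply)
  fupapirvinor → fupepirvinor   [vowel merger]
  fupepirvinor → fupepervenor   [vowel merger]
  fupepervenor → fupepervenur   [vowel merger]
  fupepervenur → fupepervenor   [pre-rhotic lowering]
  fupepervenor → fufefervenor   [intervocalic lenition]
  giving Rivata fufefervenor.

fufefervenor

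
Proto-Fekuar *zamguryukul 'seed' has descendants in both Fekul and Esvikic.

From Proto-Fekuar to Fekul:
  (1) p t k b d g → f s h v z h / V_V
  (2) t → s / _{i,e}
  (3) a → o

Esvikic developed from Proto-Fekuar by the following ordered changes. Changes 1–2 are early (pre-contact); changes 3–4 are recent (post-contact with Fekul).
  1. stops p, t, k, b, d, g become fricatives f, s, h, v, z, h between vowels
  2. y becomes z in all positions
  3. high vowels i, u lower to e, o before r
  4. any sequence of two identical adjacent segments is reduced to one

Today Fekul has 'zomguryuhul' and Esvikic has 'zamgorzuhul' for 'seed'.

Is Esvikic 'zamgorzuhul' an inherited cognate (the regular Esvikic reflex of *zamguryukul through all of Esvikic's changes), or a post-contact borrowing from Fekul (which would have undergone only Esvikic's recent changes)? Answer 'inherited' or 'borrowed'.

inherited

If inherited, *zamguryukul would pass through all of Esvikic's changes:
Esvikic: start from *zamguryukul.
  rule 1 (intervocalic lenition): zamguryukul → zamguryuhul
  rule 2 (unconditioned shift): zamguryuhul → zamgurzuhul
  rule 3 (pre-rhotic lowering): zamgurzuhul → zamgorzuhul
  rule 4: no change — zamgorzuhul
  ⇒ Esvikic zamgorzuhul
If borrowed from Fekul 'zomguryuhul' after the early changes, it would undergo only the recent ones:
  rule 3 (pre-rhotic lowering): zomguryuhul → zomgoryuhul
  rule 4 (degemination): no change (zomgoryuhul)
  ⇒ as a loan: zomgoryuhul
Esvikic 'zamgorzuhul' matches the inherited outcome exactly, so it is an inherited cognate, not a loan.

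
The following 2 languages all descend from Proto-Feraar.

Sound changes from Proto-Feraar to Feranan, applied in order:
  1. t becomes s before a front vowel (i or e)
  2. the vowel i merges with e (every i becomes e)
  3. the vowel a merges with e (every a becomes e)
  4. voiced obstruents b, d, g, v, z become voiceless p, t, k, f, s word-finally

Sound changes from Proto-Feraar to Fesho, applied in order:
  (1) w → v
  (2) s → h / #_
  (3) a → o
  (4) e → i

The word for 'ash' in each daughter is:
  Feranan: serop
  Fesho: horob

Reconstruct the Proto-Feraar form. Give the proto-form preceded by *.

Position 2: Feranan has e, Fesho has o. Taking the neighbouring segments as reconstructed: Feranan e could go back to *a or *e or *i; Fesho o could go back to *a or *o — the one source consistent with every daughter is *a.
Position 5: Feranan has p, Fesho has b. Fesho preserves b here (none of its changes turn any other segment into b), so the proto-segment is *b.
Verify the candidate proto-form against each daughter:
Feranan: *sarob > serob > serop  (by vowel merger, final devoicing)
Fesho: *sarob > harob > horob  (by debuccalisation, vowel merger)
Only *sarob yields all of Feranan serop, Fesho horob.

*sarob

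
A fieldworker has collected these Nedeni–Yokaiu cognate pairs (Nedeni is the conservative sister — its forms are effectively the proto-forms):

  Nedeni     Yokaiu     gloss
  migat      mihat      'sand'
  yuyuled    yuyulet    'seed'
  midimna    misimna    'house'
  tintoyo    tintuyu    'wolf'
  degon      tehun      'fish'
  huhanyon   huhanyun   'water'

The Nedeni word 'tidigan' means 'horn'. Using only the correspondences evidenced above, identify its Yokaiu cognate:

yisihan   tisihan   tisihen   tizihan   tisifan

midimna ~ misimna — Nedeni d corresponds to Yokaiu s between vowels (before a front vowel).
migat ~ mihat — Nedeni g corresponds to Yokaiu h between vowels (before a back vowel).
Applying these to Nedeni 'tidigan':
  tidigan → tisigan   (d→s between vowels (before a front vowel))
  tisigan → tisihan   (g→h between vowels (before a back vowel))
So the Yokaiu cognate is 'tisihan'.

tisihan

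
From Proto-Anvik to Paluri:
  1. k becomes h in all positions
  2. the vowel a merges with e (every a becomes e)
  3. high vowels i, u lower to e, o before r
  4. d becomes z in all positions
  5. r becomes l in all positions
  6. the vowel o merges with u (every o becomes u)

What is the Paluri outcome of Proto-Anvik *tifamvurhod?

Paluri: *tifamvurhod > tifemvurhod > tifemvorhod > tifemvorhoz > tifemvolhoz > tifemvulhuz  (by vowel merger, pre-rhotic lowering, unconditioned shift, unconditioned shift, vowel merger)

tifemvulhuz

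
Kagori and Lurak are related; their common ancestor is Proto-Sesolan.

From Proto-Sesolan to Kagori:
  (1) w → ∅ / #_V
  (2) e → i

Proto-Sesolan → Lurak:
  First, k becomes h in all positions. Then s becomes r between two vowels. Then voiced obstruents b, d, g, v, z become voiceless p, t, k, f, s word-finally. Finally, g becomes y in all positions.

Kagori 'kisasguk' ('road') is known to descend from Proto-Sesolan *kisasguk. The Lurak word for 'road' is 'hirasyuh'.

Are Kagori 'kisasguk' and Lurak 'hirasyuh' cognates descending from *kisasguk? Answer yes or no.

Derive the expected Lurak reflex of *kisasguk:
Lurak: *kisasguk
  kisasguk → hisasguh   [unconditioned shift]
  hisasguh → hirasguh   [rhotacism]
  hirasguh (rule 3 does not apply)
  hirasguh → hirasyuh   [unconditioned shift]
  giving Lurak hirasyuh.
Lurak 'hirasyuh' matches the regular reflex exactly, so the pair is cognate.

yes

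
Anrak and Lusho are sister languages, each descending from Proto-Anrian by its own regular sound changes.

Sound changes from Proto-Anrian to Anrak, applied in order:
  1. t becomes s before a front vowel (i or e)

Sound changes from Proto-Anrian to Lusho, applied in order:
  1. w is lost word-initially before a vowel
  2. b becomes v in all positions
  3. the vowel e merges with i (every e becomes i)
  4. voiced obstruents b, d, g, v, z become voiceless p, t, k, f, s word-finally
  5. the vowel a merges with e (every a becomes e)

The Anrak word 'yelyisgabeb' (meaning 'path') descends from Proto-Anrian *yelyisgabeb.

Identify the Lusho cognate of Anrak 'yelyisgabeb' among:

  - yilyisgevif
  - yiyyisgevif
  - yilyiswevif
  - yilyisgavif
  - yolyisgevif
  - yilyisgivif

Lusho: *yelyisgabeb > yelyisgavev > yilyisgaviv > yilyisgavif > yilyisgevif  (by unconditioned shift, vowel merger, final devoicing, vowel merger)

yilyisgevif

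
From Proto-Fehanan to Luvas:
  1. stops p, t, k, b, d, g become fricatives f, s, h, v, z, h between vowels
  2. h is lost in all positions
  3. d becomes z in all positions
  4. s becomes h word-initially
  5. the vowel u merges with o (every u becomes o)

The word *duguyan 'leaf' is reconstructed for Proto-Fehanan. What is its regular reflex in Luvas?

zooyan

Luvas: start from *duguyan.
  rule 1 (intervocalic lenition): duguyan → duhuyan
  rule 2 (h-loss): duhuyan → duuyan
  rule 3 (unconditioned shift): duuyan → zuuyan
  rule 4: no change — zuuyan
  rule 5 (vowel merger): zuuyan → zooyan
  ⇒ Luvas zooyan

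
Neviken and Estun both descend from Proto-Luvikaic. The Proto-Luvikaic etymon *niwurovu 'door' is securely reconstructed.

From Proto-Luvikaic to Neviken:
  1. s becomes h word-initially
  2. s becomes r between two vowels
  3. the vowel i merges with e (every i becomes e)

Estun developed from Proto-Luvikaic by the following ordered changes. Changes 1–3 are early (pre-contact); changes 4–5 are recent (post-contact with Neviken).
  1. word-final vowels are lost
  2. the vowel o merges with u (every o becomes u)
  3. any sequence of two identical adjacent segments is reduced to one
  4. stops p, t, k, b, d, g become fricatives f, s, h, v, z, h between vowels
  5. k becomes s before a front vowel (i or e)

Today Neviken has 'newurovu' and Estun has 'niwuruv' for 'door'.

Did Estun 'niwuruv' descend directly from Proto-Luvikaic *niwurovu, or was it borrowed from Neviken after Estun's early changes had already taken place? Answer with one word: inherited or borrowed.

inherited

If inherited, *niwurovu would pass through all of Estun's changes:
Estun: *niwurovu
  niwurovu → niwurov   [apocope]
  niwurov → niwuruv   [vowel merger]
  niwuruv (rule 3 does not apply)
  niwuruv (rule 4 does not apply)
  niwuruv (rule 5 does not apply)
  giving Estun niwuruv.
If borrowed from Neviken 'newurovu' after the early changes, it would undergo only the recent ones:
  rule 4 (intervocalic lenition): no change (newurovu)
  rule 5 (palatalisation): no change (newurovu)
  ⇒ as a loan: newurovu
Estun 'niwuruv' matches the inherited outcome exactly, so it is an inherited cognate, not a loan.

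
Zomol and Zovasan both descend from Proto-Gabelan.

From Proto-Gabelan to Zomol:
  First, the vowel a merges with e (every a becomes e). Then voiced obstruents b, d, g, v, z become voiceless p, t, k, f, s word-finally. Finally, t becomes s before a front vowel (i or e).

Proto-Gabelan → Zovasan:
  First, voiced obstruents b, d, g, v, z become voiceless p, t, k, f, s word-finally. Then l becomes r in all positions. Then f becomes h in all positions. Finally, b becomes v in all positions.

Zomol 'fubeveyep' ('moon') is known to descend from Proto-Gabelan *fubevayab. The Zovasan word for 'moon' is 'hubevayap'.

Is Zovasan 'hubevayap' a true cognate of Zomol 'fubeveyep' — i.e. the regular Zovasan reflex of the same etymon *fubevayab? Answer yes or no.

no

Derive the expected Zovasan reflex of *fubevayab:
Zovasan: start from *fubevayab.
  rule 1 (final devoicing): fubevayab → fubevayap
  rule 2: no change — fubevayap
  rule 3 (unconditioned shift): fubevayap → hubevayap
  rule 4 (unconditioned shift): hubevayap → huvevayap
  ⇒ Zovasan huvevayap
The regular Zovasan reflex would be 'huvevayap', but the attested form is 'hubevayap'. The correspondence is irregular, so they are not cognates (the Zovasan form has a different source).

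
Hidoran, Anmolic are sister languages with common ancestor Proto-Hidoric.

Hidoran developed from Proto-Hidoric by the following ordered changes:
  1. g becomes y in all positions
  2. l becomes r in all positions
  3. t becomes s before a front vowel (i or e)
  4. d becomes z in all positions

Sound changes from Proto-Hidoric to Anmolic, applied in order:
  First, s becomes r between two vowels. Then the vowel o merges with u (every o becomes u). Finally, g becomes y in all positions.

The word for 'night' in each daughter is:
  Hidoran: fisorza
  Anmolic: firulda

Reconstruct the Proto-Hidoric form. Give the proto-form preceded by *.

Position 4: Hidoran has o, Anmolic has u. Hidoran preserves o here (none of its changes turn any other segment into o), so the proto-segment is *o.
Position 5: Hidoran has r, Anmolic has l. Anmolic preserves l here (none of its changes turn any other segment into l), so the proto-segment is *l.
Position 3: Hidoran has s, Anmolic has r. Taking the neighbouring segments as reconstructed: Hidoran s can only go back to *s; Anmolic r could go back to *s or *r — the one source consistent with every daughter is *s.
This points to *fisolda. Verify forward in each daughter:
Hidoran: *fisolda > fisorda > fisorza  (by unconditioned shift, unconditioned shift)
Anmolic: *fisolda
  fisolda → firolda   [rhotacism]
  firolda → firulda   [vowel merger]
  firulda (rule 3 does not apply)
  giving Anmolic firulda.
Only *fisolda yields all of Hidoran fisorza, Anmolic firulda.

*fisolda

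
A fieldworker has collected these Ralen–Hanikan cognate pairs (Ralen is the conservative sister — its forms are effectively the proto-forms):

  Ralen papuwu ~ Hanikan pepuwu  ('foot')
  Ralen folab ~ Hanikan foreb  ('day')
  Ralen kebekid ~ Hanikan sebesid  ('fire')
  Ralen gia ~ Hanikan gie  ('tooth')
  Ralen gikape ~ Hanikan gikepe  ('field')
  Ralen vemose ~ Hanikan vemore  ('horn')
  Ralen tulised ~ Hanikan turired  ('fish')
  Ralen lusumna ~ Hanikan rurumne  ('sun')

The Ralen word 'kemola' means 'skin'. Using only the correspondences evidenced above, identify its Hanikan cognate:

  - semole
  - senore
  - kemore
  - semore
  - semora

semore

kebekid ~ sebesid — Ralen k corresponds to Hanikan s word-initially before a front vowel.
folab ~ foreb — Ralen l corresponds to Hanikan r between vowels (before a back vowel).
lusumna ~ rurumne — Ralen a corresponds to Hanikan e word-finally.
Applying these to Ralen 'kemola':
  kemola → semola   (k→s word-initially before a front vowel)
  semola → semora   (l→r between vowels (before a back vowel))
  semora → semore   (a→e word-finally)
So the Hanikan cognate is 'semore'.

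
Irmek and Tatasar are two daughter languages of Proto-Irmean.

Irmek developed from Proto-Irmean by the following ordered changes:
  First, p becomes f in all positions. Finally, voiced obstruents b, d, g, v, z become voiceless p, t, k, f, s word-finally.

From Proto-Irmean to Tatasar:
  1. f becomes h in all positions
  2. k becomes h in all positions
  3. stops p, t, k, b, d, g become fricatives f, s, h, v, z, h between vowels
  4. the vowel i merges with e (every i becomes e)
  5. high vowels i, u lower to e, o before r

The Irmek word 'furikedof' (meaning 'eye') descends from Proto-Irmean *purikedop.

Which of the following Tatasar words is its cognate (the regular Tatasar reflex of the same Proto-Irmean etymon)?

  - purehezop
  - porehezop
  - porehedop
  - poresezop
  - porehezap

porehezop

Tatasar: *purikedop > purihedop > purihezop > purehezop > porehezop  (by unconditioned shift, intervocalic lenition, vowel merger, pre-rhotic lowering)
Among the options, 'porehezop' alone shows every Tatasar change applied in order.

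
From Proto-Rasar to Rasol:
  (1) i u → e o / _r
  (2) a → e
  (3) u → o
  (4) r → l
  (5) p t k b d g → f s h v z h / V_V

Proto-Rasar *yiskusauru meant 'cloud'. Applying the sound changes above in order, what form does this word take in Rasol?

yiskoseolo

Rasol: *yiskusauru > yiskusaoru > yiskuseoru > yiskoseoro > yiskoseolo  (by pre-rhotic lowering, vowel merger, vowel merger, unconditioned shift)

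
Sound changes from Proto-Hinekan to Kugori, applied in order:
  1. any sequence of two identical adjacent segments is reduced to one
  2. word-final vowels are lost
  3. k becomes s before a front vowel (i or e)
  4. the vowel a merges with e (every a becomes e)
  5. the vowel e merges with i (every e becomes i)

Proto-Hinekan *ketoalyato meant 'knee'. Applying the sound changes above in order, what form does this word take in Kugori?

Kugori: *ketoalyato > ketoalyat > setoalyat > setoelyet > sitoilyit  (by apocope, palatalisation, vowel merger, vowel merger)

sitoilyit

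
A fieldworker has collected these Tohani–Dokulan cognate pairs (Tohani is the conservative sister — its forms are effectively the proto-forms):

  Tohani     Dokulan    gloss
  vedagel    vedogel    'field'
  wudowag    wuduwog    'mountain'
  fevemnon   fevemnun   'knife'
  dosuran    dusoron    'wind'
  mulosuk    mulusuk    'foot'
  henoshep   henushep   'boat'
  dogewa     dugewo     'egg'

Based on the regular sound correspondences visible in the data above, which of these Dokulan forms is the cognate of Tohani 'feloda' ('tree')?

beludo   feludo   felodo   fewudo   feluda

wudowag ~ wuduwog, dosuran ~ dusoron — Tohani o corresponds to Dokulan u after a consonant, before a consonant other than r, m, n, p, b, f, v.
dogewa ~ dugewo — Tohani a corresponds to Dokulan o word-finally.
Applying these to Tohani 'feloda':
  feloda → feluda   (o→u after a consonant, before a consonant other than r, m, n, p, b, f, v)
  feluda → feludo   (a→o word-finally)
So the Dokulan cognate is 'feludo'.

feludo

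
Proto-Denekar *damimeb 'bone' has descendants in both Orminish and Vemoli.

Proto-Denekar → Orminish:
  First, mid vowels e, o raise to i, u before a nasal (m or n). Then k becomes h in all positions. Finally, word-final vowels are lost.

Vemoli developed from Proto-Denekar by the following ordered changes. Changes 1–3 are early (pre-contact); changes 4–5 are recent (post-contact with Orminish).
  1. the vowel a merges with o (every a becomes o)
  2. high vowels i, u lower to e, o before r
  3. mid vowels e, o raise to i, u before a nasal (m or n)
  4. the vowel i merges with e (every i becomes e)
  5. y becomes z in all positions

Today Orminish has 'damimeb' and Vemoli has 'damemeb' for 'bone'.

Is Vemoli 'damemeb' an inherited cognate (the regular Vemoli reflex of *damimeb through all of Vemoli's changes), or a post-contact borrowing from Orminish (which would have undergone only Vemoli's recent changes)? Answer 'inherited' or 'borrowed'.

If inherited, *damimeb would pass through all of Vemoli's changes:
Vemoli: *damimeb > domimeb > dumimeb > dumemeb  (by vowel merger, pre-nasal raising, vowel merger)
If borrowed from Orminish 'damimeb' after the early changes, it would undergo only the recent ones:
  rule 4 (vowel merger): damimeb → damemeb
  rule 5 (unconditioned shift): no change (damemeb)
  ⇒ as a loan: damemeb
Vemoli 'damemeb' matches the loan outcome 'damemeb', not the inherited 'dumemeb' — it skipped the early Vemoli changes, so it was borrowed from Orminish.

borrowed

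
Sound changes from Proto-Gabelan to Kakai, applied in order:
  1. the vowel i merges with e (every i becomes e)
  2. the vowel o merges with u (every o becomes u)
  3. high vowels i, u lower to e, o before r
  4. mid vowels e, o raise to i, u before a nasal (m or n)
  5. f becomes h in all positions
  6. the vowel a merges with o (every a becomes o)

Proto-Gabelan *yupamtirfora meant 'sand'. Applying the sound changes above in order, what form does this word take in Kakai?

Kakai: *yupamtirfora > yupamterfora > yupamterfura > yupamterfora > yupamterhora > yupomterhoro  (by vowel merger, vowel merger, pre-rhotic lowering, unconditioned shift, vowel merger)

yupomterhoro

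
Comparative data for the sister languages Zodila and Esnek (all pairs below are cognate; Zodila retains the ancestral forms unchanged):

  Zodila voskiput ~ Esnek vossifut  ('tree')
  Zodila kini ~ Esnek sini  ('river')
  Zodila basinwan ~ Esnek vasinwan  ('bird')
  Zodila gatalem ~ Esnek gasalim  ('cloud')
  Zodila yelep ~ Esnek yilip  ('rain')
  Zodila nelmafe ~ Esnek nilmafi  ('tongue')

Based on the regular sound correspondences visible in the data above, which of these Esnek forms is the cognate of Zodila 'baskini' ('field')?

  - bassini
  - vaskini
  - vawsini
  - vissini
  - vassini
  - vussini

basinwan ~ vasinwan — Zodila b corresponds to Esnek v word-initially before a back vowel.
voskiput ~ vossifut — Zodila k corresponds to Esnek s after a consonant, before a front vowel.
Applying these to Zodila 'baskini':
  baskini → vaskini   (b→v word-initially before a back vowel)
  vaskini → vassini   (k→s after a consonant, before a front vowel)
So the Esnek cognate is 'vassini'.

vassini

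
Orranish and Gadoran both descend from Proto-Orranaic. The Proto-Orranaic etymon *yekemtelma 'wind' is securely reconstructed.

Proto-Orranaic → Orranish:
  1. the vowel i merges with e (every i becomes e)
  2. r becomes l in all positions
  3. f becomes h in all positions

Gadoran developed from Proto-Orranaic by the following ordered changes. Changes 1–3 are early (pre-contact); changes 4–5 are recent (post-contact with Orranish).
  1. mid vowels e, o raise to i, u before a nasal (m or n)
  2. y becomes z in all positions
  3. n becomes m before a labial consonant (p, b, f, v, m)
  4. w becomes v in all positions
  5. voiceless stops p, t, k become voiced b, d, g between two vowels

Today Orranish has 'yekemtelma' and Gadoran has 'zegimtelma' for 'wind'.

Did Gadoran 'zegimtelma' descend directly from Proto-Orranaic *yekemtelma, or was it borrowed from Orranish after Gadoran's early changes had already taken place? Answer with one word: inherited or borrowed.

inherited

If inherited, *yekemtelma would pass through all of Gadoran's changes:
Gadoran: *yekemtelma > yekimtelma > zekimtelma > zegimtelma  (by pre-nasal raising, unconditioned shift, intervocalic voicing)
If borrowed from Orranish 'yekemtelma' after the early changes, it would undergo only the recent ones:
  rule 4 (unconditioned shift): no change (yekemtelma)
  rule 5 (intervocalic voicing): yekemtelma → yegemtelma
  ⇒ as a loan: yegemtelma
Gadoran 'zegimtelma' matches the inherited outcome exactly, so it is an inherited cognate, not a loan.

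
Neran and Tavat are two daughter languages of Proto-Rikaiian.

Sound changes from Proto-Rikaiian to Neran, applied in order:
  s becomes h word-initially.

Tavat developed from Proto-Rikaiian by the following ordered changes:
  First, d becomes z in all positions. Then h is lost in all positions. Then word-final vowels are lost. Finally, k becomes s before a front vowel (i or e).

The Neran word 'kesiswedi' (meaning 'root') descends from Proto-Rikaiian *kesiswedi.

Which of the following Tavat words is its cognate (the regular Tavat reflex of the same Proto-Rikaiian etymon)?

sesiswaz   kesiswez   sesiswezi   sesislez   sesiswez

sesiswez

Tavat: *kesiswedi
  kesiswedi → kesiswezi   [unconditioned shift]
  kesiswezi (rule 2 does not apply)
  kesiswezi → kesiswez   [apocope]
  kesiswez → sesiswez   [palatalisation]
  giving Tavat sesiswez.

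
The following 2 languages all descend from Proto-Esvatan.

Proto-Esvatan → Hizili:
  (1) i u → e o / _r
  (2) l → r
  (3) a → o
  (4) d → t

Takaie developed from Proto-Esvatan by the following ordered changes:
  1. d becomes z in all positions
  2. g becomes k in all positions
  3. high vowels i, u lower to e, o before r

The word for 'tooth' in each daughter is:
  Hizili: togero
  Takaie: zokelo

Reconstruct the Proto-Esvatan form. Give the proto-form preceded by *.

Position 5: Hizili has r, Takaie has l. Takaie preserves l here (none of its changes turn any other segment into l), so the proto-segment is *l.
Position 3: Hizili has g, Takaie has k. Hizili preserves g here (none of its changes turn any other segment into g), so the proto-segment is *g.
Position 1: Hizili has t, Takaie has z. Taking the neighbouring segments as reconstructed: Hizili t could go back to *t or *d; Takaie z could go back to *d or *z — the one source consistent with every daughter is *d.
Verify the candidate proto-form against each daughter:
Hizili: *dogelo > dogero > togero  (by unconditioned shift, unconditioned shift)
Takaie: *dogelo > zogelo > zokelo  (by unconditioned shift, unconditioned shift)
Only *dogelo yields all of Hizili togero, Takaie zokelo.

*dogelo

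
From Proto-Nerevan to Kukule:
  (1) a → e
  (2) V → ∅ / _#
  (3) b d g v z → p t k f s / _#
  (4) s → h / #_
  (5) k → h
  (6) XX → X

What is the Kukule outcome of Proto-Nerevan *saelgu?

Kukule: *saelgu
  saelgu → seelgu   [vowel merger]
  seelgu → seelg   [apocope]
  seelg → seelk   [final devoicing]
  seelk → heelk   [debuccalisation]
  heelk → heelh   [unconditioned shift]
  heelh → helh   [degemination]
  giving Kukule helh.

helh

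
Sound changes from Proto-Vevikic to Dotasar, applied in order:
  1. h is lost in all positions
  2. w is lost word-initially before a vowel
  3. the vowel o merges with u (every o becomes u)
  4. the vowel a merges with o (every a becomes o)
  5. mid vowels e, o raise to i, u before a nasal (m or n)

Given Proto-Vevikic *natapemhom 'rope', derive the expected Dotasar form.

notopimum

Dotasar: *natapemhom
  natapemhom → natapemom   [h-loss]
  natapemom (rule 2 does not apply)
  natapemom → natapemum   [vowel merger]
  natapemum → notopemum   [vowel merger]
  notopemum → notopimum   [pre-nasal raising]
  giving Dotasar notopimum.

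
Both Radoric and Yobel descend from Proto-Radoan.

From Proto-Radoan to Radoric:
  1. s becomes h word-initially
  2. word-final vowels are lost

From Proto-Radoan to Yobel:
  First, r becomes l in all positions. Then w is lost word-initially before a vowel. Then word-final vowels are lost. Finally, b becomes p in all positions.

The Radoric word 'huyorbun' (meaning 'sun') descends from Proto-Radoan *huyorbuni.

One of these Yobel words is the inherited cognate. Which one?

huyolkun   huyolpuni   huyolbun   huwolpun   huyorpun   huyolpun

huyolpun

Yobel: *huyorbuni > huyolbuni > huyolbun > huyolpun  (by unconditioned shift, apocope, unconditioned shift)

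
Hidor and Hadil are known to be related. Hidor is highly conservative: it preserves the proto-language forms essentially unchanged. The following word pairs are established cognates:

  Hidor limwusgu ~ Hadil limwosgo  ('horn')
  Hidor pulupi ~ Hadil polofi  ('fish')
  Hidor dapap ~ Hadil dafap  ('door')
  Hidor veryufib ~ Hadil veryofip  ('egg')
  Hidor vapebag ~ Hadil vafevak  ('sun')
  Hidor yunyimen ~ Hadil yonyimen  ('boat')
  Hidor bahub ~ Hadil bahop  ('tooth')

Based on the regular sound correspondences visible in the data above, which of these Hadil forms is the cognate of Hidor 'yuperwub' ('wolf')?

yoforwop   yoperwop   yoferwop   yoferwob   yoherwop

yoferwop

pulupi ~ polofi — Hidor u corresponds to Hadil o after a consonant, before a labial obstruent.
vapebag ~ vafevak — Hidor p corresponds to Hadil f between vowels (before a front vowel).
bahub ~ bahop — Hidor u corresponds to Hadil o after a consonant, before a labial obstruent.
veryufib ~ veryofip, bahub ~ bahop — Hidor b corresponds to Hadil p word-finally.
Applying these to Hidor 'yuperwub':
  yuperwub → yoperwub   (u→o after a consonant, before a labial obstruent)
  yoperwub → yoferwub   (p→f between vowels (before a front vowel))
  yoferwub → yoferwob   (u→o after a consonant, before a labial obstruent)
  yoferwob → yoferwop   (b→p word-finally)
So the Hadil cognate is 'yoferwop'.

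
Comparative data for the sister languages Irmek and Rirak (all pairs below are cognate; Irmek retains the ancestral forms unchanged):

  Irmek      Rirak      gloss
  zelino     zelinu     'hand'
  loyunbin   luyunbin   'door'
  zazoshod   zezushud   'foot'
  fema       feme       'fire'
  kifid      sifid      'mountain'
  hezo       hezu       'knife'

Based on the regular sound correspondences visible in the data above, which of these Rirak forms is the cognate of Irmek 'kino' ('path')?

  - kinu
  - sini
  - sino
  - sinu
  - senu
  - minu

sinu

kifid ~ sifid — Irmek k corresponds to Rirak s word-initially before a front vowel.
zelino ~ zelinu, hezo ~ hezu — Irmek o corresponds to Rirak u word-finally.
Applying these to Irmek 'kino':
  kino → sino   (k→s word-initially before a front vowel)
  sino → sinu   (o→u word-finally)
So the Rirak cognate is 'sinu'.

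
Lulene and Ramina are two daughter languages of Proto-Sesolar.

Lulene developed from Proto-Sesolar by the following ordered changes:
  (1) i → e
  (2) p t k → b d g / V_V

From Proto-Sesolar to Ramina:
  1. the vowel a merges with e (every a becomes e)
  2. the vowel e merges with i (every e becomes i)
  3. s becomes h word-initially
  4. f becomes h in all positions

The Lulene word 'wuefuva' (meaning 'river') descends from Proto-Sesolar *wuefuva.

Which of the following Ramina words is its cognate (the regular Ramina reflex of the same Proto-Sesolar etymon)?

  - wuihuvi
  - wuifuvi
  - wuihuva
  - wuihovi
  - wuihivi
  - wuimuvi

Ramina: start from *wuefuva.
  rule 1 (vowel merger): wuefuva → wuefuve
  rule 2 (vowel merger): wuefuve → wuifuvi
  rule 3: no change — wuifuvi
  rule 4 (unconditioned shift): wuifuvi → wuihuvi
  ⇒ Ramina wuihuvi
Among the options, 'wuihuvi' alone shows every Ramina change applied in order.

wuihuvi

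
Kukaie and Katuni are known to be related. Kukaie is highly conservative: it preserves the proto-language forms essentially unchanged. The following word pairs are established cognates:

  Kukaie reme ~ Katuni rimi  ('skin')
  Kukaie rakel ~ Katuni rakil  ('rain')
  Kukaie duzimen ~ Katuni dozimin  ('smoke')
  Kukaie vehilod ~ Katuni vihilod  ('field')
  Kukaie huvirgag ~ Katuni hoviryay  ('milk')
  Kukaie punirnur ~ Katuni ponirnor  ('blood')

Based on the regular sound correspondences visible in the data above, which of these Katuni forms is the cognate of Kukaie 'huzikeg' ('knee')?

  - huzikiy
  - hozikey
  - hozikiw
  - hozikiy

hozikiy

duzimen ~ dozimin — Kukaie u corresponds to Katuni o after a consonant, before a consonant other than r, m, n, p, b, f, v.
rakel ~ rakil, vehilod ~ vihilod — Kukaie e corresponds to Katuni i after a consonant, before a consonant other than r, m, n, p, b, f, v.
huvirgag ~ hoviryay — Kukaie g corresponds to Katuni y word-finally.
Applying these to Kukaie 'huzikeg':
  huzikeg → hozikeg   (u→o after a consonant, before a consonant other than r, m, n, p, b, f, v)
  hozikeg → hozikig   (e→i after a consonant, before a consonant other than r, m, n, p, b, f, v)
  hozikig → hozikiy   (g→y word-finally)
So the Katuni cognate is 'hozikiy'.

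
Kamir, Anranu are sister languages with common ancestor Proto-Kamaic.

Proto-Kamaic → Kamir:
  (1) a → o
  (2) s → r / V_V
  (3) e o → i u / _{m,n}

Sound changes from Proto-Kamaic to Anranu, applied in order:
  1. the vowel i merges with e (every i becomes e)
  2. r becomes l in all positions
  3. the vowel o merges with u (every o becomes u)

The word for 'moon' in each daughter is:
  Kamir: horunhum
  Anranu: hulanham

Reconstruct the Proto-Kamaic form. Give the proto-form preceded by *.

*horanham

Position 4: Kamir has u, Anranu has a. Anranu preserves a here (none of its changes turn any other segment into a), so the proto-segment is *a.
Position 3: Kamir has r, Anranu has l. Taking the neighbouring segments as reconstructed: Kamir r could go back to *s or *r; Anranu l could go back to *l or *r — the one source consistent with every daughter is *r.
Verify the candidate proto-form against each daughter:
Kamir: *horanham > horonhom > horunhum  (by vowel merger, pre-nasal raising)
Anranu: start from *horanham.
  rule 1: no change — horanham
  rule 2 (unconditioned shift): horanham → holanham
  rule 3 (vowel merger): holanham → hulanham
  ⇒ Anranu hulanham
No other proto-form is consistent with every reflex, so the reconstruction is *horanham.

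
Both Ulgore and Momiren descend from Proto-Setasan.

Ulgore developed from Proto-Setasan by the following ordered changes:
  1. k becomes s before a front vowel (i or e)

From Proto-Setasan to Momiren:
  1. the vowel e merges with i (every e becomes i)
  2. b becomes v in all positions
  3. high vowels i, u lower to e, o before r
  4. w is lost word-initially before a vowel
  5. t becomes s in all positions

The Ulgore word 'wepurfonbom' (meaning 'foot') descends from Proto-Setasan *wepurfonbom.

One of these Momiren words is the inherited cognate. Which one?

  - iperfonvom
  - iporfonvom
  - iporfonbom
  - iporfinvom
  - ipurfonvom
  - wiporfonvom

iporfonvom

Momiren: *wepurfonbom
  wepurfonbom → wipurfonbom   [vowel merger]
  wipurfonbom → wipurfonvom   [unconditioned shift]
  wipurfonvom → wiporfonvom   [pre-rhotic lowering]
  wiporfonvom → iporfonvom   [glide loss]
  iporfonvom (rule 5 does not apply)
  giving Momiren iporfonvom.
Only 'iporfonvom' matches the regular Momiren development of *wepurfonbom.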